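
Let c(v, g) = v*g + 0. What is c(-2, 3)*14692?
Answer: -88152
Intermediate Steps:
c(v, g) = g*v (c(v, g) = g*v + 0 = g*v)
c(-2, 3)*14692 = (3*(-2))*14692 = -6*14692 = -88152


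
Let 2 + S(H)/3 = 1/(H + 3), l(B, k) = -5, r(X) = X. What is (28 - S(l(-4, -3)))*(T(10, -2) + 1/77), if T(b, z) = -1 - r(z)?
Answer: 2769/77 ≈ 35.961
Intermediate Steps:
S(H) = -6 + 3/(3 + H) (S(H) = -6 + 3/(H + 3) = -6 + 3/(3 + H))
T(b, z) = -1 - z
(28 - S(l(-4, -3)))*(T(10, -2) + 1/77) = (28 - 3*(-5 - 2*(-5))/(3 - 5))*((-1 - 1*(-2)) + 1/77) = (28 - 3*(-5 + 10)/(-2))*((-1 + 2) + 1/77) = (28 - 3*(-1)*5/2)*(1 + 1/77) = (28 - 1*(-15/2))*(78/77) = (28 + 15/2)*(78/77) = (71/2)*(78/77) = 2769/77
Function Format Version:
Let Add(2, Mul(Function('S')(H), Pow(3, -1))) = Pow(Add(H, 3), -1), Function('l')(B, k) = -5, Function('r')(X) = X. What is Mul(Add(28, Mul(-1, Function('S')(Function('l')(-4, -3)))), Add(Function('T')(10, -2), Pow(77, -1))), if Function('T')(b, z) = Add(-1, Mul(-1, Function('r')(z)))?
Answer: Rational(2769, 77) ≈ 35.961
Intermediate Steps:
Function('S')(H) = Add(-6, Mul(3, Pow(Add(3, H), -1))) (Function('S')(H) = Add(-6, Mul(3, Pow(Add(H, 3), -1))) = Add(-6, Mul(3, Pow(Add(3, H), -1))))
Function('T')(b, z) = Add(-1, Mul(-1, z))
Mul(Add(28, Mul(-1, Function('S')(Function('l')(-4, -3)))), Add(Function('T')(10, -2), Pow(77, -1))) = Mul(Add(28, Mul(-1, Mul(3, Pow(Add(3, -5), -1), Add(-5, Mul(-2, -5))))), Add(Add(-1, Mul(-1, -2)), Pow(77, -1))) = Mul(Add(28, Mul(-1, Mul(3, Pow(-2, -1), Add(-5, 10)))), Add(Add(-1, 2), Rational(1, 77))) = Mul(Add(28, Mul(-1, Mul(3, Rational(-1, 2), 5))), Add(1, Rational(1, 77))) = Mul(Add(28, Mul(-1, Rational(-15, 2))), Rational(78, 77)) = Mul(Add(28, Rational(15, 2)), Rational(78, 77)) = Mul(Rational(71, 2), Rational(78, 77)) = Rational(2769, 77)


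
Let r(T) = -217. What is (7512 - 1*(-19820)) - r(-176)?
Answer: 27549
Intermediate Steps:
(7512 - 1*(-19820)) - r(-176) = (7512 - 1*(-19820)) - 1*(-217) = (7512 + 19820) + 217 = 27332 + 217 = 27549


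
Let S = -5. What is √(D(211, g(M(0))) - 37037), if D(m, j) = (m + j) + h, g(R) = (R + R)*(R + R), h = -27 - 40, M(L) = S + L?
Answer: I*√36793 ≈ 191.81*I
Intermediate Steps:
M(L) = -5 + L
h = -67
g(R) = 4*R² (g(R) = (2*R)*(2*R) = 4*R²)
D(m, j) = -67 + j + m (D(m, j) = (m + j) - 67 = (j + m) - 67 = -67 + j + m)
√(D(211, g(M(0))) - 37037) = √((-67 + 4*(-5 + 0)² + 211) - 37037) = √((-67 + 4*(-5)² + 211) - 37037) = √((-67 + 4*25 + 211) - 37037) = √((-67 + 100 + 211) - 37037) = √(244 - 37037) = √(-36793) = I*√36793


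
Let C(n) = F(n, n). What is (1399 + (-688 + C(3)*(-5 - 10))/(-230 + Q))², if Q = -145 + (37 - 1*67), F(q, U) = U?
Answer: 321861059584/164025 ≈ 1.9623e+6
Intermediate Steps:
C(n) = n
Q = -175 (Q = -145 + (37 - 67) = -145 - 30 = -175)
(1399 + (-688 + C(3)*(-5 - 10))/(-230 + Q))² = (1399 + (-688 + 3*(-5 - 10))/(-230 - 175))² = (1399 + (-688 + 3*(-15))/(-405))² = (1399 + (-688 - 45)*(-1/405))² = (1399 - 733*(-1/405))² = (1399 + 733/405)² = (567328/405)² = 321861059584/164025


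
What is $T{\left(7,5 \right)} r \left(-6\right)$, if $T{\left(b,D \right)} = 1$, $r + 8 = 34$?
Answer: $-156$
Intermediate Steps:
$r = 26$ ($r = -8 + 34 = 26$)
$T{\left(7,5 \right)} r \left(-6\right) = 1 \cdot 26 \left(-6\right) = 26 \left(-6\right) = -156$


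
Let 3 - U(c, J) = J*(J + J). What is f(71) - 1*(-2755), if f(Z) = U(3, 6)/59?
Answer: 162476/59 ≈ 2753.8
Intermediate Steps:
U(c, J) = 3 - 2*J**2 (U(c, J) = 3 - J*(J + J) = 3 - J*2*J = 3 - 2*J**2)
f(Z) = -69/59 (f(Z) = (3 - 2*6**2)/59 = (3 - 2*36)*(1/59) = (3 - 72)*(1/59) = -69*1/59 = -69/59)
f(71) - 1*(-2755) = -69/59 - 1*(-2755) = -69/59 + 2755 = 162476/59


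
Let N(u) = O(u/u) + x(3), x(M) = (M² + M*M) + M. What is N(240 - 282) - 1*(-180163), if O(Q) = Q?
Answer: 180185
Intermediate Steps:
x(M) = M + 2*M² (x(M) = (M² + M²) + M = 2*M² + M = M + 2*M²)
N(u) = 22 (N(u) = u/u + 3*(1 + 2*3) = 1 + 3*(1 + 6) = 1 + 3*7 = 1 + 21 = 22)
N(240 - 282) - 1*(-180163) = 22 - 1*(-180163) = 22 + 180163 = 180185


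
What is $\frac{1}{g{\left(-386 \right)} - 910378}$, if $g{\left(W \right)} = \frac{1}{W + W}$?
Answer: $- \frac{772}{702811817} \approx -1.0984 \cdot 10^{-6}$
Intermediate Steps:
$g{\left(W \right)} = \frac{1}{2 W}$
$\frac{1}{g{\left(-386 \right)} - 910378} = \frac{1}{\frac{1}{2 \left(-386\right)} - 910378} = \frac{1}{\frac{1}{2} \left(- \frac{1}{386}\right) - 910378} = \frac{1}{- \frac{1}{772} - 910378} = \frac{1}{- \frac{702811817}{772}} = - \frac{772}{702811817}$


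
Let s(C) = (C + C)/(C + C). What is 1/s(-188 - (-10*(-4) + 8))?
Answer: 1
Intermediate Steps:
s(C) = 1 (s(C) = (2*C)/((2*C)) = (2*C)*(1/(2*C)) = 1)
1/s(-188 - (-10*(-4) + 8)) = 1/1 = 1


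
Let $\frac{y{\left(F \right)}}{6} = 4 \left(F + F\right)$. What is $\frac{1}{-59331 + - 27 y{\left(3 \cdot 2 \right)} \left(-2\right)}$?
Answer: $- \frac{1}{43779} \approx -2.2842 \cdot 10^{-5}$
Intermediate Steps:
$y{\left(F \right)} = 48 F$ ($y{\left(F \right)} = 6 \cdot 4 \left(F + F\right) = 6 \cdot 4 \cdot 2 F = 6 \cdot 8 F = 48 F$)
$\frac{1}{-59331 + - 27 y{\left(3 \cdot 2 \right)} \left(-2\right)} = \frac{1}{-59331 + - 27 \cdot 48 \cdot 3 \cdot 2 \left(-2\right)} = \frac{1}{-59331 + - 27 \cdot 48 \cdot 6 \left(-2\right)} = \frac{1}{-59331 + \left(-27\right) 288 \left(-2\right)} = \frac{1}{-59331 - -15552} = \frac{1}{-59331 + 15552} = \frac{1}{-43779} = - \frac{1}{43779}$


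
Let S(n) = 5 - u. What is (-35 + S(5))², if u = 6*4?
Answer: 2916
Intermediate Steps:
u = 24
S(n) = -19 (S(n) = 5 - 1*24 = 5 - 24 = -19)
(-35 + S(5))² = (-35 - 19)² = (-54)² = 2916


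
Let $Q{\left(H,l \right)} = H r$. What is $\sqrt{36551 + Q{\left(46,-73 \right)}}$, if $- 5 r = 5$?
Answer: $7 \sqrt{745} \approx 191.06$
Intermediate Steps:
$r = -1$ ($r = \left(- \frac{1}{5}\right) 5 = -1$)
$Q{\left(H,l \right)} = - H$ ($Q{\left(H,l \right)} = H \left(-1\right) = - H$)
$\sqrt{36551 + Q{\left(46,-73 \right)}} = \sqrt{36551 - 46} = \sqrt{36505} = 7 \sqrt{745}$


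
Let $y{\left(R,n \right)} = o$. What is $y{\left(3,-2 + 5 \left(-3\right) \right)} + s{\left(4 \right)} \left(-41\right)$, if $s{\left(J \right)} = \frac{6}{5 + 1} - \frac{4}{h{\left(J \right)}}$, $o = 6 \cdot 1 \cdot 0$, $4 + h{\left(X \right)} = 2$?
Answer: $-123$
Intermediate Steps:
$h{\left(X \right)} = -2$ ($h{\left(X \right)} = -4 + 2 = -2$)
$o = 0$ ($o = 6 \cdot 0 = 0$)
$y{\left(R,n \right)} = 0$
$s{\left(J \right)} = 3$ ($s{\left(J \right)} = \frac{6}{5 + 1} - \frac{4}{-2} = \frac{6}{6} - -2 = 6 \cdot \frac{1}{6} + 2 = 1 + 2 = 3$)
$y{\left(3,-2 + 5 \left(-3\right) \right)} + s{\left(4 \right)} \left(-41\right) = 0 + 3 \left(-41\right) = 0 - 123 = -123$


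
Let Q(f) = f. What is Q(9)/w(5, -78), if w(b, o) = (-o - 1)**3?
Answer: 9/456533 ≈ 1.9714e-5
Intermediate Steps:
w(b, o) = (-1 - o)**3
Q(9)/w(5, -78) = 9/((-(1 - 78)**3)) = 9/((-1*(-77)**3)) = 9/((-1*(-456533))) = 9/456533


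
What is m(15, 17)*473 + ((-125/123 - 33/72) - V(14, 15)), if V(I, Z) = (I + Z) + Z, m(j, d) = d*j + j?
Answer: 125621893/984 ≈ 1.2766e+5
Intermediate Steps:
m(j, d) = j + d*j
V(I, Z) = I + 2*Z
m(15, 17)*473 + ((-125/123 - 33/72) - V(14, 15)) = (15*(1 + 17))*473 + ((-125/123 - 33/72) - (14 + 2*15)) = (15*18)*473 + ((-125*1/123 - 33*1/72) - (14 + 30)) = 270*473 + ((-125/123 - 11/24) - 1*44) = 127710 + (-1451/984 - 44) = 127710 - 44747/984 = 125621893/984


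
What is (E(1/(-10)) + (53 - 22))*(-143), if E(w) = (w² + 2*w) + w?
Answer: -439153/100 ≈ -4391.5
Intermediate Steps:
E(w) = w² + 3*w
(E(1/(-10)) + (53 - 22))*(-143) = ((3 + 1/(-10))/(-10) + (53 - 22))*(-143) = (-(3 - ⅒)/10 + 31)*(-143) = (-⅒*29/10 + 31)*(-143) = (-29/100 + 31)*(-143) = (3071/100)*(-143) = -439153/100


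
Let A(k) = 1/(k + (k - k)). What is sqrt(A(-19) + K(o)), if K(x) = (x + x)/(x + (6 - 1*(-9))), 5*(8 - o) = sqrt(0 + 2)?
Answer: sqrt(26695 - 703*sqrt(2))/(19*sqrt(115 - sqrt(2))) ≈ 0.79169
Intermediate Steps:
o = 8 - sqrt(2)/5 (o = 8 - sqrt(0 + 2)/5 = 8 - sqrt(2)/5 ≈ 7.7172)
A(k) = 1/k (A(k) = 1/(k + 0) = 1/k)
K(x) = 2*x/(15 + x) (K(x) = (2*x)/(x + (6 + 9)) = (2*x)/(x + 15) = (2*x)/(15 + x) = 2*x/(15 + x))
sqrt(A(-19) + K(o)) = sqrt(1/(-19) + 2*(8 - sqrt(2)/5)/(15 + (8 - sqrt(2)/5))) = sqrt(-1/19 + 2*(8 - sqrt(2)/5)/(23 - sqrt(2)/5))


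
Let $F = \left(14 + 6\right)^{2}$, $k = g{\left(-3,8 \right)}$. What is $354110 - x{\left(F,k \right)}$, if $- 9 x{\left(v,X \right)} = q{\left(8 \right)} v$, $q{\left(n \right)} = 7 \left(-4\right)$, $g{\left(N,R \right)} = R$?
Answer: $\frac{3175790}{9} \approx 3.5287 \cdot 10^{5}$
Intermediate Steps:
$k = 8$
$F = 400$ ($F = 20^{2} = 400$)
$q{\left(n \right)} = -28$
$x{\left(v,X \right)} = \frac{28 v}{9}$ ($x{\left(v,X \right)} = - \frac{\left(-28\right) v}{9} = \frac{28 v}{9}$)
$354110 - x{\left(F,k \right)} = 354110 - \frac{28}{9} \cdot 400 = 354110 - \frac{11200}{9} = \frac{3175790}{9}$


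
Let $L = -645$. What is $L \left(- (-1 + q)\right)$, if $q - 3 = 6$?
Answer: $5160$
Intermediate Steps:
$q = 9$ ($q = 3 + 6 = 9$)
$L \left(- (-1 + q)\right) = - 645 \left(- (-1 + 9)\right) = - 645 \left(\left(-1\right) 8\right) = \left(-645\right) \left(-8\right) = 5160$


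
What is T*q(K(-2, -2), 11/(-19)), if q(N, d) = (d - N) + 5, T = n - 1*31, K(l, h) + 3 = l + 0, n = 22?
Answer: -1611/19 ≈ -84.789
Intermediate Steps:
K(l, h) = -3 + l (K(l, h) = -3 + (l + 0) = -3 + l)
T = -9 (T = 22 - 1*31 = 22 - 31 = -9)
q(N, d) = 5 + d - N
T*q(K(-2, -2), 11/(-19)) = -9*(5 + 11/(-19) - (-3 - 2)) = -9*(5 + 11*(-1/19) - 1*(-5)) = -9*(5 - 11/19 + 5) = -9*179/19 = -1611/19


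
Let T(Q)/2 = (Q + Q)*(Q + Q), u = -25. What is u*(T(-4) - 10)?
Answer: -2950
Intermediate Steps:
T(Q) = 8*Q² (T(Q) = 2*((Q + Q)*(Q + Q)) = 2*((2*Q)*(2*Q)) = 2*(4*Q²) = 8*Q²)
u*(T(-4) - 10) = -25*(8*(-4)² - 10) = -25*(8*16 - 10) = -25*(128 - 10) = -25*118 = -2950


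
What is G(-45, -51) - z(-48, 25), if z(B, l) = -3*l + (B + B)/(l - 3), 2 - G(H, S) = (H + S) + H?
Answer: 2446/11 ≈ 222.36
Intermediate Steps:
G(H, S) = 2 - S - 2*H (G(H, S) = 2 - ((H + S) + H) = 2 - (S + 2*H) = 2 + (-S - 2*H) = 2 - S - 2*H)
z(B, l) = -3*l + 2*B/(-3 + l) (z(B, l) = -3*l + (2*B)/(-3 + l) = -3*l + 2*B/(-3 + l))
G(-45, -51) - z(-48, 25) = (2 - 1*(-51) - 2*(-45)) - (-3*25² + 2*(-48) + 9*25)/(-3 + 25) = (2 + 51 + 90) - (-3*625 - 96 + 225)/22 = 143 - (-1875 - 96 + 225)/22 = 143 - (-1746)/22 = 143 - 1*(-873/11) = 143 + 873/11 = 2446/11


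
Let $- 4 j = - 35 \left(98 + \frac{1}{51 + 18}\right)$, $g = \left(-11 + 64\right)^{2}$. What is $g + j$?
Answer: $\frac{1011989}{276} \approx 3666.6$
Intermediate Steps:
$g = 2809$ ($g = 53^{2} = 2809$)
$j = \frac{236705}{276}$ ($j = - \frac{\left(-35\right) \left(98 + \frac{1}{51 + 18}\right)}{4} = - \frac{\left(-35\right) \left(98 + \frac{1}{69}\right)}{4} = - \frac{\left(-35\right) \frac{6763}{69}}{4} = \left(- \frac{1}{4}\right) \left(- \frac{236705}{69}\right) = \frac{236705}{276} \approx 857.63$)
$g + j = 2809 + \frac{236705}{276} = \frac{1011989}{276}$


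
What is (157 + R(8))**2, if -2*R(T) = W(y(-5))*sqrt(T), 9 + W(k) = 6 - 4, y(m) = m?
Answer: 24747 + 2198*sqrt(2) ≈ 27855.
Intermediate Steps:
W(k) = -7 (W(k) = -9 + (6 - 4) = -9 + 2 = -7)
R(T) = 7*sqrt(T)/2 (R(T) = -(-7)*sqrt(T)/2 = 7*sqrt(T)/2)
(157 + R(8))**2 = (157 + 7*sqrt(8)/2)**2 = (157 + 7*(2*sqrt(2))/2)**2 = (157 + 7*sqrt(2))**2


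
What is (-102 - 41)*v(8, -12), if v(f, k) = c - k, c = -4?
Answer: -1144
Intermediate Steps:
v(f, k) = -4 - k
(-102 - 41)*v(8, -12) = (-102 - 41)*(-4 - 1*(-12)) = -143*(-4 + 12) = -143*8 = -1144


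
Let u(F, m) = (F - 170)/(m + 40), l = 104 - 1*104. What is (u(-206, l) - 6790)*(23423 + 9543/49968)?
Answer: -13263476335993/83280 ≈ -1.5926e+8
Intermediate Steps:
l = 0 (l = 104 - 104 = 0)
u(F, m) = (-170 + F)/(40 + m)
(u(-206, l) - 6790)*(23423 + 9543/49968) = ((-170 - 206)/(40 + 0) - 6790)*(23423 + 9543/49968) = (-376/40 - 6790)*(23423 + 9543*(1/49968)) = ((1/40)*(-376) - 6790)*(23423 + 3181/16656) = (-47/5 - 6790)*(390136669/16656) = -33997/5*390136669/16656 = -13263476335993/83280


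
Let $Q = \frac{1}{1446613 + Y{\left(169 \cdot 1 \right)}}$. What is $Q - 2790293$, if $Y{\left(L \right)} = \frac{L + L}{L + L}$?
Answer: $- \frac{4036476917901}{1446614} \approx -2.7903 \cdot 10^{6}$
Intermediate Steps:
$Y{\left(L \right)} = 1$ ($Y{\left(L \right)} = \frac{2 L}{2 L} = 2 L \frac{1}{2 L} = 1$)
$Q = \frac{1}{1446614}$ ($Q = \frac{1}{1446613 + 1} = \frac{1}{1446614} \approx 6.9127 \cdot 10^{-7}$)
$Q - 2790293 = \frac{1}{1446614} - 2790293 = - \frac{4036476917901}{1446614}$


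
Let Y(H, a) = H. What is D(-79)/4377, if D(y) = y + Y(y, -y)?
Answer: -158/4377 ≈ -0.036098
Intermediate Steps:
D(y) = 2*y (D(y) = y + y = 2*y)
D(-79)/4377 = (2*(-79))/4377 = -158*1/4377 = -158/4377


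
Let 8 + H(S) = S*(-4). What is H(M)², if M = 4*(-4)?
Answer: 3136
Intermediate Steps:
M = -16
H(S) = -8 - 4*S (H(S) = -8 + S*(-4) = -8 - 4*S)
H(M)² = (-8 - 4*(-16))² = (-8 + 64)² = 56² = 3136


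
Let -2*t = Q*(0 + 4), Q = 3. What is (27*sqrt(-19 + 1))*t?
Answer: -486*I*sqrt(2) ≈ -687.31*I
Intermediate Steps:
t = -6 (t = -3*(0 + 4)/2 = -3*4/2 = -1/2*12 = -6)
(27*sqrt(-19 + 1))*t = (27*sqrt(-19 + 1))*(-6) = (27*sqrt(-18))*(-6) = (27*(3*I*sqrt(2)))*(-6) = (81*I*sqrt(2))*(-6) = -486*I*sqrt(2)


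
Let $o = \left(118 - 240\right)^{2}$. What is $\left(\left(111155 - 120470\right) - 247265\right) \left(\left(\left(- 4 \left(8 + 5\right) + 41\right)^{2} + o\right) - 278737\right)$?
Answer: $67668356560$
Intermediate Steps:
$o = 14884$ ($o = \left(-122\right)^{2} = 14884$)
$\left(\left(111155 - 120470\right) - 247265\right) \left(\left(\left(- 4 \left(8 + 5\right) + 41\right)^{2} + o\right) - 278737\right) = \left(\left(111155 - 120470\right) - 247265\right) \left(\left(\left(- 4 \left(8 + 5\right) + 41\right)^{2} + 14884\right) - 278737\right) = \left(\left(111155 - 120470\right) - 247265\right) \left(\left(\left(\left(-4\right) 13 + 41\right)^{2} + 14884\right) - 278737\right) = \left(-9315 - 247265\right) \left(\left(\left(-52 + 41\right)^{2} + 14884\right) - 278737\right) = - 256580 \left(\left(\left(-11\right)^{2} + 14884\right) - 278737\right) = - 256580 \left(\left(121 + 14884\right) - 278737\right) = - 256580 \left(15005 - 278737\right) = \left(-256580\right) \left(-263732\right) = 67668356560$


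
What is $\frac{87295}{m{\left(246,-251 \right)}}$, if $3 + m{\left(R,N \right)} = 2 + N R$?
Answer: $- \frac{87295}{61747} \approx -1.4138$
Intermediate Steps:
$m{\left(R,N \right)} = -1 + N R$ ($m{\left(R,N \right)} = -3 + \left(2 + N R\right) = -1 + N R$)
$\frac{87295}{m{\left(246,-251 \right)}} = \frac{87295}{-1 - 61746} = \frac{87295}{-61747} = 87295 \left(- \frac{1}{61747}\right) = - \frac{87295}{61747}$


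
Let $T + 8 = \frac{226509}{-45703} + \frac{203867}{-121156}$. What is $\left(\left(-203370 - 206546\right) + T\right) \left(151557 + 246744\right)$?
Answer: $- \frac{18450805520127358413}{113003932} \approx -1.6328 \cdot 10^{11}$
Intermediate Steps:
$T = - \frac{1654240801}{113003932}$ ($T = -8 + \left(\frac{226509}{-45703} + \frac{203867}{-121156}\right) = -8 + \left(226509 \left(- \frac{1}{45703}\right) + 203867 \left(- \frac{1}{121156}\right)\right) = -8 - \frac{750209345}{113003932} = - \frac{1654240801}{113003932} \approx -14.639$)
$\left(\left(-203370 - 206546\right) + T\right) \left(151557 + 246744\right) = \left(\left(-203370 - 206546\right) - \frac{1654240801}{113003932}\right) \left(151557 + 246744\right) = \left(\left(-203370 - 206546\right) - \frac{1654240801}{113003932}\right) 398301 = \left(-409916 - \frac{1654240801}{113003932}\right) 398301 = \left(- \frac{46323774030513}{113003932}\right) 398301 = - \frac{18450805520127358413}{113003932}$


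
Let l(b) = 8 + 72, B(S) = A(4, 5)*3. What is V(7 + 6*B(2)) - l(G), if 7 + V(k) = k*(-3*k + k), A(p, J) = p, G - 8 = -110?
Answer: -12569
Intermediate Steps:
G = -102 (G = 8 - 110 = -102)
B(S) = 12 (B(S) = 4*3 = 12)
l(b) = 80
V(k) = -7 - 2*k**2 (V(k) = -7 + k*(-3*k + k) = -7 + k*(-2*k) = -7 - 2*k**2)
V(7 + 6*B(2)) - l(G) = (-7 - 2*(7 + 6*12)**2) - 1*80 = (-7 - 2*(7 + 72)**2) - 80 = (-7 - 2*79**2) - 80 = (-7 - 2*6241) - 80 = (-7 - 12482) - 80 = -12489 - 80 = -12569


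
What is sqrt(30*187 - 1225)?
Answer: sqrt(4385) ≈ 66.219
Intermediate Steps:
sqrt(30*187 - 1225) = sqrt(5610 - 1225) = sqrt(4385)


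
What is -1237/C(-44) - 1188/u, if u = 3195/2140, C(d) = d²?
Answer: -109464083/137456 ≈ -796.36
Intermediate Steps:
u = 639/428 (u = 3195*(1/2140) = 639/428 ≈ 1.4930)
-1237/C(-44) - 1188/u = -1237/((-44)²) - 1188/639/428 = -1237/1936 - 1188*428/639 = -1237*1/1936 - 56496/71 = -1237/1936 - 56496/71 = -109464083/137456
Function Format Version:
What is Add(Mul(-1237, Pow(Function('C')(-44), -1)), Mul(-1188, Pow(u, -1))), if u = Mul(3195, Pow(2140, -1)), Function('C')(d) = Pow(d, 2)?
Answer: Rational(-109464083, 137456) ≈ -796.36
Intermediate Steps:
u = Rational(639, 428) (u = Mul(3195, Rational(1, 2140)) = Rational(639, 428) ≈ 1.4930)
Add(Mul(-1237, Pow(Function('C')(-44), -1)), Mul(-1188, Pow(u, -1))) = Add(Mul(-1237, Pow(Pow(-44, 2), -1)), Mul(-1188, Pow(Rational(639, 428), -1))) = Add(Mul(-1237, Pow(1936, -1)), Mul(-1188, Rational(428, 639))) = Add(Mul(-1237, Rational(1, 1936)), Rational(-56496, 71)) = Add(Rational(-1237, 1936), Rational(-56496, 71)) = Rational(-109464083, 137456)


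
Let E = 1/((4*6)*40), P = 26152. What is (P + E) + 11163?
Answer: 35822401/960 ≈ 37315.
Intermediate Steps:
E = 1/960 (E = 1/(24*40) = 1/960 ≈ 0.0010417)
(P + E) + 11163 = (26152 + 1/960) + 11163 = 25105921/960 + 11163 = 35822401/960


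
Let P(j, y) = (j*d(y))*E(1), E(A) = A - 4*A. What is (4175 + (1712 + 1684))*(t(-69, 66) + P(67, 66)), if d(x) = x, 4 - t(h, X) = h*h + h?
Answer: -135929734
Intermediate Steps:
E(A) = -3*A
t(h, X) = 4 - h - h² (t(h, X) = 4 - (h*h + h) = 4 - (h² + h) = 4 - (h + h²) = 4 + (-h - h²) = 4 - h - h²)
P(j, y) = -3*j*y (P(j, y) = (j*y)*(-3*1) = (j*y)*(-3) = -3*j*y)
(4175 + (1712 + 1684))*(t(-69, 66) + P(67, 66)) = (4175 + (1712 + 1684))*((4 - 1*(-69) - 1*(-69)²) - 3*67*66) = (4175 + 3396)*((4 + 69 - 1*4761) - 13266) = 7571*((4 + 69 - 4761) - 13266) = 7571*(-4688 - 13266) = 7571*(-17954) = -135929734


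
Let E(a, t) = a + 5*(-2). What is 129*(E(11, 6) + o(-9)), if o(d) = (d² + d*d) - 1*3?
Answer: 20640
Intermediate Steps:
E(a, t) = -10 + a (E(a, t) = a - 10 = -10 + a)
o(d) = -3 + 2*d² (o(d) = (d² + d²) - 3 = 2*d² - 3 = -3 + 2*d²)
129*(E(11, 6) + o(-9)) = 129*((-10 + 11) + (-3 + 2*(-9)²)) = 129*(1 + (-3 + 2*81)) = 129*(1 + (-3 + 162)) = 129*(1 + 159) = 129*160 = 20640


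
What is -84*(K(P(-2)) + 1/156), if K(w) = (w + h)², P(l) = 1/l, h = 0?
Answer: -280/13 ≈ -21.538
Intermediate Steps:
K(w) = w² (K(w) = (w + 0)² = w²)
-84*(K(P(-2)) + 1/156) = -84*((1/(-2))² + 1/156) = -84*((-½)² + 1/156) = -84*(¼ + 1/156) = -84*10/39 = -280/13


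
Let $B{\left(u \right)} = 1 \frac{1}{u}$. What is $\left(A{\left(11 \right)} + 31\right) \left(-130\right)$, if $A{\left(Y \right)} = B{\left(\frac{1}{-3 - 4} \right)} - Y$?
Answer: $-1690$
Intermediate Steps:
$B{\left(u \right)} = \frac{1}{u}$
$A{\left(Y \right)} = -7 - Y$ ($A{\left(Y \right)} = \frac{1}{\frac{1}{-3 - 4}} - Y = \frac{1}{\frac{1}{-7}} - Y = \frac{1}{- \frac{1}{7}} - Y = -7 - Y$)
$\left(A{\left(11 \right)} + 31\right) \left(-130\right) = \left(\left(-7 - 11\right) + 31\right) \left(-130\right) = \left(-18 + 31\right) \left(-130\right) = 13 \left(-130\right) = -1690$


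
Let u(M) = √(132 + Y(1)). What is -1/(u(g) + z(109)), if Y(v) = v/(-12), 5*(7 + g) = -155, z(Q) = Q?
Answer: -1308/140989 + 2*√4749/140989 ≈ -0.0082998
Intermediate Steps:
g = -38 (g = -7 + (⅕)*(-155) = -7 - 31 = -38)
Y(v) = -v/12 (Y(v) = v*(-1/12) = -v/12)
u(M) = √4749/6 (u(M) = √(132 - 1/12*1) = √(132 - 1/12) = √(1583/12) = √4749/6)
-1/(u(g) + z(109)) = -1/(√4749/6 + 109) = -1/(109 + √4749/6)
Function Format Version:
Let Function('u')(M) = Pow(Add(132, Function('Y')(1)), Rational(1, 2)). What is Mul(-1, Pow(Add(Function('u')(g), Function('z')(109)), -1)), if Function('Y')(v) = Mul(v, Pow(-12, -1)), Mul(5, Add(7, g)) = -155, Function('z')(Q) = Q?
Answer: Add(Rational(-1308, 140989), Mul(Rational(2, 140989), Pow(4749, Rational(1, 2)))) ≈ -0.0082998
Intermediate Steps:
g = -38 (g = Add(-7, Mul(Rational(1, 5), -155)) = Add(-7, -31) = -38)
Function('Y')(v) = Mul(Rational(-1, 12), v) (Function('Y')(v) = Mul(v, Rational(-1, 12)) = Mul(Rational(-1, 12), v))
Function('u')(M) = Mul(Rational(1, 6), Pow(4749, Rational(1, 2))) (Function('u')(M) = Pow(Add(132, Mul(Rational(-1, 12), 1)), Rational(1, 2)) = Pow(Add(132, Rational(-1, 12)), Rational(1, 2)) = Pow(Rational(1583, 12), Rational(1, 2)) = Mul(Rational(1, 6), Pow(4749, Rational(1, 2))))
Mul(-1, Pow(Add(Function('u')(g), Function('z')(109)), -1)) = Mul(-1, Pow(Add(Mul(Rational(1, 6), Pow(4749, Rational(1, 2))), 109), -1)) = Mul(-1, Pow(Add(109, Mul(Rational(1, 6), Pow(4749, Rational(1, 2)))), -1))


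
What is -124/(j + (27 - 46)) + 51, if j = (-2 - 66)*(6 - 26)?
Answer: 68267/1341 ≈ 50.908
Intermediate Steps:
j = 1360 (j = -68*(-20) = 1360)
-124/(j + (27 - 46)) + 51 = -124/(1360 + (27 - 46)) + 51 = -124/(1360 - 19) + 51 = -124/1341 + 51 = 68267/1341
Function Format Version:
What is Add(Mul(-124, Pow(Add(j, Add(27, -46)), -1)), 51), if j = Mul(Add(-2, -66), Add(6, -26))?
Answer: Rational(68267, 1341) ≈ 50.908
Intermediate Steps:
j = 1360 (j = Mul(-68, -20) = 1360)
Add(Mul(-124, Pow(Add(j, Add(27, -46)), -1)), 51) = Add(Mul(-124, Pow(Add(1360, Add(27, -46)), -1)), 51) = Add(Mul(-124, Pow(Add(1360, -19), -1)), 51) = Add(Mul(-124, Pow(1341, -1)), 51) = Add(Mul(-124, Rational(1, 1341)), 51) = Add(Rational(-124, 1341), 51) = Rational(68267, 1341)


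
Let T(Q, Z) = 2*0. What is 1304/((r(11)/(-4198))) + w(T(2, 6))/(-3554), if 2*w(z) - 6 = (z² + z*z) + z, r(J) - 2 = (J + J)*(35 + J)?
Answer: -9727640705/1801878 ≈ -5398.6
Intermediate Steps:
r(J) = 2 + 2*J*(35 + J) (r(J) = 2 + (J + J)*(35 + J) = 2 + (2*J)*(35 + J) = 2 + 2*J*(35 + J))
T(Q, Z) = 0
w(z) = 3 + z² + z/2 (w(z) = 3 + ((z² + z*z) + z)/2 = 3 + ((z² + z²) + z)/2 = 3 + (2*z² + z)/2 = 3 + (z + 2*z²)/2 = 3 + (z² + z/2) = 3 + z² + z/2)
1304/((r(11)/(-4198))) + w(T(2, 6))/(-3554) = 1304/(((2 + 2*11² + 70*11)/(-4198))) + (3 + 0² + (½)*0)/(-3554) = 1304/(((2 + 2*121 + 770)*(-1/4198))) + (3 + 0 + 0)*(-1/3554) = 1304/(((2 + 242 + 770)*(-1/4198))) + 3*(-1/3554) = 1304/((1014*(-1/4198))) - 3/3554 = 1304/(-507/2099) - 3/3554 = 1304*(-2099/507) - 3/3554 = -2737096/507 - 3/3554 = -9727640705/1801878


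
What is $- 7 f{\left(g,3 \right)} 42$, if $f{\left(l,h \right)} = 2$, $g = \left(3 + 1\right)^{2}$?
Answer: $-588$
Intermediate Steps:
$g = 16$ ($g = 4^{2} = 16$)
$- 7 f{\left(g,3 \right)} 42 = \left(-7\right) 2 \cdot 42 = \left(-14\right) 42 = -588$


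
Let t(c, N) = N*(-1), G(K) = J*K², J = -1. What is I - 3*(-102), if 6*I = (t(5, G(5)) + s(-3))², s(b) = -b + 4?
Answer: 1430/3 ≈ 476.67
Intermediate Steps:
s(b) = 4 - b
G(K) = -K²
t(c, N) = -N
I = 512/3 (I = (-(-1)*5² + (4 - 1*(-3)))²/6 = (-(-1)*25 + (4 + 3))²/6 = (-1*(-25) + 7)²/6 = (25 + 7)²/6 = (⅙)*32² = (⅙)*1024 = 512/3 ≈ 170.67)
I - 3*(-102) = 512/3 - 3*(-102) = 512/3 + 306 = 1430/3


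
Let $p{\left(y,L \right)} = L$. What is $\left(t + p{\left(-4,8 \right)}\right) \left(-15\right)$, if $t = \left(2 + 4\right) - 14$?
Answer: $0$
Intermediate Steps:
$t = -8$ ($t = 6 - 14 = -8$)
$\left(t + p{\left(-4,8 \right)}\right) \left(-15\right) = \left(-8 + 8\right) \left(-15\right) = 0 \left(-15\right) = 0$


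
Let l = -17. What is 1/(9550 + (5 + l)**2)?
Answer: 1/9694 ≈ 0.00010316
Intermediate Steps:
1/(9550 + (5 + l)**2) = 1/(9550 + (5 - 17)**2) = 1/(9550 + (-12)**2) = 1/(9550 + 144) = 1/9694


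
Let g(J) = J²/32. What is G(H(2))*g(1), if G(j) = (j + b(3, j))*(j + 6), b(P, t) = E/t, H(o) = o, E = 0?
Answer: ½ ≈ 0.50000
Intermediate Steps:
b(P, t) = 0 (b(P, t) = 0/t = 0)
G(j) = j*(6 + j) (G(j) = (j + 0)*(j + 6) = j*(6 + j))
g(J) = J²/32 (g(J) = J²*(1/32) = J²/32)
G(H(2))*g(1) = (2*(6 + 2))*((1/32)*1²) = (2*8)*((1/32)*1) = 16*(1/32) = ½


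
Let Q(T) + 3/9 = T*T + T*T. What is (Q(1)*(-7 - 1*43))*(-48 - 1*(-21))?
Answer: 2250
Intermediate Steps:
Q(T) = -⅓ + 2*T² (Q(T) = -⅓ + (T*T + T*T) = -⅓ + (T² + T²) = -⅓ + 2*T²)
(Q(1)*(-7 - 1*43))*(-48 - 1*(-21)) = ((-⅓ + 2*1²)*(-7 - 1*43))*(-48 - 1*(-21)) = ((-⅓ + 2*1)*(-7 - 43))*(-48 + 21) = ((-⅓ + 2)*(-50))*(-27) = ((5/3)*(-50))*(-27) = -250/3*(-27) = 2250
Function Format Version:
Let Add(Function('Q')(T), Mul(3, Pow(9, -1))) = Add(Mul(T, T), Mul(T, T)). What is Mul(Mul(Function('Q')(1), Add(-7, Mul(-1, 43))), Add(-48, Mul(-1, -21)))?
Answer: 2250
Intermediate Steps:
Function('Q')(T) = Add(Rational(-1, 3), Mul(2, Pow(T, 2))) (Function('Q')(T) = Add(Rational(-1, 3), Add(Mul(T, T), Mul(T, T))) = Add(Rational(-1, 3), Add(Pow(T, 2), Pow(T, 2))) = Add(Rational(-1, 3), Mul(2, Pow(T, 2))))
Mul(Mul(Function('Q')(1), Add(-7, Mul(-1, 43))), Add(-48, Mul(-1, -21))) = Mul(Mul(Add(Rational(-1, 3), Mul(2, Pow(1, 2))), Add(-7, Mul(-1, 43))), Add(-48, Mul(-1, -21))) = Mul(Mul(Add(Rational(-1, 3), Mul(2, 1)), Add(-7, -43)), Add(-48, 21)) = Mul(Mul(Add(Rational(-1, 3), 2), -50), -27) = Mul(Mul(Rational(5, 3), -50), -27) = Mul(Rational(-250, 3), -27) = 2250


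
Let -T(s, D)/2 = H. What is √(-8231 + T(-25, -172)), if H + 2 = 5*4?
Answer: I*√8267 ≈ 90.923*I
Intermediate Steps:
H = 18 (H = -2 + 5*4 = -2 + 20 = 18)
T(s, D) = -36 (T(s, D) = -2*18 = -36)
√(-8231 + T(-25, -172)) = √(-8231 - 36) = √(-8267) = I*√8267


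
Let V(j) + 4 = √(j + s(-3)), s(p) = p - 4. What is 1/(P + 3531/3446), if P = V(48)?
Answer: 35331838/381747547 + 11874916*√41/381747547 ≈ 0.29173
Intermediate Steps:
s(p) = -4 + p
V(j) = -4 + √(-7 + j) (V(j) = -4 + √(j + (-4 - 3)) = -4 + √(j - 7) = -4 + √(-7 + j))
P = -4 + √41 (P = -4 + √(-7 + 48) = -4 + √41 ≈ 2.4031)
1/(P + 3531/3446) = 1/((-4 + √41) + 3531/3446) = 1/(-10253/3446 + √41)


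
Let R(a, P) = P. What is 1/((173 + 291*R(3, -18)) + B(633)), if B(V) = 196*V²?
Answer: 1/78529979 ≈ 1.2734e-8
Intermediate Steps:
1/((173 + 291*R(3, -18)) + B(633)) = 1/((173 + 291*(-18)) + 196*633²) = 1/((173 - 5238) + 196*400689) = 1/(-5065 + 78535044) = 1/78529979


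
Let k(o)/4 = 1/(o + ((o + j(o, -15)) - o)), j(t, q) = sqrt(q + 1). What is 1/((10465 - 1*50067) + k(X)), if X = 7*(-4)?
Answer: -7900627/312881739314 + I*sqrt(14)/312881739314 ≈ -2.5251e-5 + 1.1959e-11*I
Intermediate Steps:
j(t, q) = sqrt(1 + q)
X = -28
k(o) = 4/(o + I*sqrt(14)) (k(o) = 4/(o + ((o + sqrt(1 - 15)) - o)) = 4/(o + ((o + sqrt(-14)) - o)) = 4/(o + ((o + I*sqrt(14)) - o)) = 4/(o + I*sqrt(14)))
1/((10465 - 1*50067) + k(X)) = 1/((10465 - 1*50067) + 4/(-28 + I*sqrt(14))) = 1/((10465 - 50067) + 4/(-28 + I*sqrt(14))) = 1/(-39602 + 4/(-28 + I*sqrt(14)))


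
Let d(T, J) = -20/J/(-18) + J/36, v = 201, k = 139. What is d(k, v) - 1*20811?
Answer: -150547955/7236 ≈ -20805.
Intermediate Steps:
d(T, J) = J/36 + 10/(9*J) (d(T, J) = -20/J*(-1/18) + J*(1/36) = 10/(9*J) + J/36 = J/36 + 10/(9*J))
d(k, v) - 1*20811 = (1/36)*(40 + 201²)/201 - 1*20811 = (1/36)*(1/201)*(40 + 40401) - 20811 = (1/36)*(1/201)*40441 - 20811 = 40441/7236 - 20811 = -150547955/7236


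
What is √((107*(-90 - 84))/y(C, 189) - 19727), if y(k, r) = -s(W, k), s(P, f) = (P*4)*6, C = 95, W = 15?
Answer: I*√17707755/30 ≈ 140.27*I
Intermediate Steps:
s(P, f) = 24*P (s(P, f) = (4*P)*6 = 24*P)
y(k, r) = -360 (y(k, r) = -24*15 = -1*360 = -360)
√((107*(-90 - 84))/y(C, 189) - 19727) = √((107*(-90 - 84))/(-360) - 19727) = √((107*(-174))*(-1/360) - 19727) = √(-18618*(-1/360) - 19727) = √(3103/60 - 19727) = √(-1180517/60) = I*√17707755/30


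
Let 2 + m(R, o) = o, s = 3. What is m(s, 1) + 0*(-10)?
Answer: -1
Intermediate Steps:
m(R, o) = -2 + o
m(s, 1) + 0*(-10) = (-2 + 1) + 0*(-10) = -1 + 0 = -1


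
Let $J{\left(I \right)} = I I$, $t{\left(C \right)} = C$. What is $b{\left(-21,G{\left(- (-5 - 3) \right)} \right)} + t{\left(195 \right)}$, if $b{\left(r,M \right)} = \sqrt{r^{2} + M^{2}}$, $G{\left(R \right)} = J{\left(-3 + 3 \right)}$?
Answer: $216$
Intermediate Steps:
$J{\left(I \right)} = I^{2}$
$G{\left(R \right)} = 0$ ($G{\left(R \right)} = \left(-3 + 3\right)^{2} = 0^{2} = 0$)
$b{\left(r,M \right)} = \sqrt{M^{2} + r^{2}}$
$b{\left(-21,G{\left(- (-5 - 3) \right)} \right)} + t{\left(195 \right)} = \sqrt{0^{2} + \left(-21\right)^{2}} + 195 = \sqrt{0 + 441} + 195 = \sqrt{441} + 195 = 21 + 195 = 216$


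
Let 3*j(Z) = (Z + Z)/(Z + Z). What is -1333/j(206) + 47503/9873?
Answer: -39434624/9873 ≈ -3994.2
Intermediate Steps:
j(Z) = 1/3 (j(Z) = ((Z + Z)/(Z + Z))/3 = ((2*Z)/((2*Z)))/3 = ((2*Z)*(1/(2*Z)))/3 = (1/3)*1 = 1/3)
-1333/j(206) + 47503/9873 = -1333/1/3 + 47503/9873 = -1333*3 + 47503*(1/9873) = -3999 + 47503/9873 = -39434624/9873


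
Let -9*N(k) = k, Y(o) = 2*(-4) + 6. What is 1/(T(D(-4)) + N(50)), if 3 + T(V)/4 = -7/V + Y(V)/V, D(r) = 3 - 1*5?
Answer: 9/4 ≈ 2.2500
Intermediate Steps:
Y(o) = -2 (Y(o) = -8 + 6 = -2)
N(k) = -k/9
D(r) = -2 (D(r) = 3 - 5 = -2)
T(V) = -12 - 36/V (T(V) = -12 + 4*(-7/V - 2/V) = -12 + 4*(-9/V) = -12 - 36/V)
1/(T(D(-4)) + N(50)) = 1/((-12 - 36/(-2)) - ⅑*50) = 1/((-12 - 36*(-½)) - 50/9) = 1/((-12 + 18) - 50/9) = 1/(6 - 50/9) = 1/(4/9) = 9/4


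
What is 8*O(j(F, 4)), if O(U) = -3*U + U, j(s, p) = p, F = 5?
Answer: -64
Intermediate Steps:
O(U) = -2*U
8*O(j(F, 4)) = 8*(-2*4) = 8*(-8) = -64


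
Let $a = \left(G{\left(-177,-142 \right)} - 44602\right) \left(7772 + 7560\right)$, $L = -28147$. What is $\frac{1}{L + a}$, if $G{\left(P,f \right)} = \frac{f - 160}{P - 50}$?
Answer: $- \frac{227}{155232954233} \approx -1.4623 \cdot 10^{-9}$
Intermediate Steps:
$G{\left(P,f \right)} = \frac{-160 + f}{-50 + P}$
$a = - \frac{155226564864}{227}$ ($a = \left(\frac{-160 - 142}{-50 - 177} - 44602\right) \left(7772 + 7560\right) = \left(\frac{1}{-227} \left(-302\right) - 44602\right) 15332 = \left(\left(- \frac{1}{227}\right) \left(-302\right) - 44602\right) 15332 = \left(\frac{302}{227} - 44602\right) 15332 = \left(- \frac{10124352}{227}\right) 15332 = - \frac{155226564864}{227} \approx -6.8382 \cdot 10^{8}$)
$\frac{1}{L + a} = \frac{1}{-28147 - \frac{155226564864}{227}} = \frac{1}{- \frac{155232954233}{227}} = - \frac{227}{155232954233}$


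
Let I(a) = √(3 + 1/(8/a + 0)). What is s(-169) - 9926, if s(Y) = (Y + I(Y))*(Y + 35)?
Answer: 12720 - 67*I*√290/2 ≈ 12720.0 - 570.48*I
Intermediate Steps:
I(a) = √(3 + a/8) (I(a) = √(3 + 1/(8/a)) = √(3 + a/8))
s(Y) = (35 + Y)*(Y + √(48 + 2*Y)/4) (s(Y) = (Y + √(48 + 2*Y)/4)*(Y + 35) = (Y + √(48 + 2*Y)/4)*(35 + Y) = (35 + Y)*(Y + √(48 + 2*Y)/4))
s(-169) - 9926 = ((-169)² + 35*(-169) + 35*√(48 + 2*(-169))/4 + (¼)*(-169)*√(48 + 2*(-169))) - 9926 = (28561 - 5915 + 35*√(48 - 338)/4 + (¼)*(-169)*√(48 - 338)) - 9926 = (28561 - 5915 + 35*√(-290)/4 + (¼)*(-169)*√(-290)) - 9926 = (28561 - 5915 + 35*(I*√290)/4 + (¼)*(-169)*(I*√290)) - 9926 = (28561 - 5915 + 35*I*√290/4 - 169*I*√290/4) - 9926 = (22646 - 67*I*√290/2) - 9926 = 12720 - 67*I*√290/2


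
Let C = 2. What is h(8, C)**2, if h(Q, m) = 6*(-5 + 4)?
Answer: 36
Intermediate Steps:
h(Q, m) = -6 (h(Q, m) = 6*(-1) = -6)
h(8, C)**2 = (-6)**2 = 36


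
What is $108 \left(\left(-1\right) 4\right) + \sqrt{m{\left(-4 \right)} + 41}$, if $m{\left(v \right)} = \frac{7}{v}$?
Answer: $-432 + \frac{\sqrt{157}}{2} \approx -425.73$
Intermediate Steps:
$108 \left(\left(-1\right) 4\right) + \sqrt{m{\left(-4 \right)} + 41} = 108 \left(\left(-1\right) 4\right) + \sqrt{\frac{7}{-4} + 41} = 108 \left(-4\right) + \sqrt{7 \left(- \frac{1}{4}\right) + 41} = -432 + \sqrt{- \frac{7}{4} + 41} = -432 + \sqrt{\frac{157}{4}} = -432 + \frac{\sqrt{157}}{2}$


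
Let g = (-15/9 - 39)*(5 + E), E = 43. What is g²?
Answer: 3810304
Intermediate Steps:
g = -1952 (g = (-15/9 - 39)*(5 + 43) = (-15*⅑ - 39)*48 = (-5/3 - 39)*48 = -122/3*48 = -1952)
g² = (-1952)² = 3810304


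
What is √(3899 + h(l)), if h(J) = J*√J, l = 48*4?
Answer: √(3899 + 1536*√3) ≈ 80.990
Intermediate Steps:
l = 192
h(J) = J^(3/2)
√(3899 + h(l)) = √(3899 + 192^(3/2)) = √(3899 + 1536*√3)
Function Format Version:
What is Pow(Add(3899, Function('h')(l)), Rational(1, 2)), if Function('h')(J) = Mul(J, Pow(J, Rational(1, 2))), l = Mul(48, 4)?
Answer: Pow(Add(3899, Mul(1536, Pow(3, Rational(1, 2)))), Rational(1, 2)) ≈ 80.990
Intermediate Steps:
l = 192
Function('h')(J) = Pow(J, Rational(3, 2))
Pow(Add(3899, Function('h')(l)), Rational(1, 2)) = Pow(Add(3899, Pow(192, Rational(3, 2))), Rational(1, 2)) = Pow(Add(3899, Mul(1536, Pow(3, Rational(1, 2)))), Rational(1, 2))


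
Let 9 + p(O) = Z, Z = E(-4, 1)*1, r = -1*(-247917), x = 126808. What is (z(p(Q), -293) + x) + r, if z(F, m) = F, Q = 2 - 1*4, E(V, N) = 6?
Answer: 374722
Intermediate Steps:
r = 247917
Z = 6 (Z = 6*1 = 6)
Q = -2 (Q = 2 - 4 = -2)
p(O) = -3 (p(O) = -9 + 6 = -3)
(z(p(Q), -293) + x) + r = (-3 + 126808) + 247917 = 126805 + 247917 = 374722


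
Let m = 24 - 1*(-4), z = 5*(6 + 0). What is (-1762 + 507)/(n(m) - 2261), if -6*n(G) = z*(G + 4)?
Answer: 1255/2421 ≈ 0.51838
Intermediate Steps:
z = 30 (z = 5*6 = 30)
m = 28 (m = 24 + 4 = 28)
n(G) = -20 - 5*G (n(G) = -5*(G + 4) = -5*(4 + G) = -(120 + 30*G)/6 = -20 - 5*G)
(-1762 + 507)/(n(m) - 2261) = (-1762 + 507)/((-20 - 5*28) - 2261) = -1255/((-20 - 140) - 2261) = -1255/(-160 - 2261) = -1255/(-2421) = -1255*(-1/2421) = 1255/2421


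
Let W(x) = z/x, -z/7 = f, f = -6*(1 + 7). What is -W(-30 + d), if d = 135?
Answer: -16/5 ≈ -3.2000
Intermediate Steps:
f = -48 (f = -6*8 = -48)
z = 336 (z = -7*(-48) = 336)
W(x) = 336/x
-W(-30 + d) = -336/(-30 + 135) = -336/105 = -1*16/5 = -16/5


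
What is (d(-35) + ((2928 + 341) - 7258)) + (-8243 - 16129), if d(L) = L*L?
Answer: -27136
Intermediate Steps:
d(L) = L²
(d(-35) + ((2928 + 341) - 7258)) + (-8243 - 16129) = ((-35)² + ((2928 + 341) - 7258)) + (-8243 - 16129) = (1225 + (3269 - 7258)) - 24372 = (1225 - 3989) - 24372 = -2764 - 24372 = -27136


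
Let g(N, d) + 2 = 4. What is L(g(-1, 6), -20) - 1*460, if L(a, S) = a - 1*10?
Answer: -468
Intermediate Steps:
g(N, d) = 2 (g(N, d) = -2 + 4 = 2)
L(a, S) = -10 + a (L(a, S) = a - 10 = -10 + a)
L(g(-1, 6), -20) - 1*460 = (-10 + 2) - 1*460 = -8 - 460 = -468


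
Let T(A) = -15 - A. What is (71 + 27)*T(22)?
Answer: -3626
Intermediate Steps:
(71 + 27)*T(22) = (71 + 27)*(-15 - 1*22) = 98*(-15 - 22) = 98*(-37) = -3626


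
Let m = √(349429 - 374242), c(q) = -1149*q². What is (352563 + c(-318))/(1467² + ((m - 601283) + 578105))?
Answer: -27401192901527/503584674526 + 38612971*I*√2757/503584674526 ≈ -54.412 + 0.004026*I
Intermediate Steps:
m = 3*I*√2757 (m = √(-24813) = 3*I*√2757 ≈ 157.52*I)
(352563 + c(-318))/(1467² + ((m - 601283) + 578105)) = (352563 - 1149*(-318)²)/(1467² + ((3*I*√2757 - 601283) + 578105)) = (352563 - 1149*101124)/(2152089 + ((-601283 + 3*I*√2757) + 578105)) = (352563 - 116191476)/(2152089 + (-23178 + 3*I*√2757)) = -115838913/(2128911 + 3*I*√2757)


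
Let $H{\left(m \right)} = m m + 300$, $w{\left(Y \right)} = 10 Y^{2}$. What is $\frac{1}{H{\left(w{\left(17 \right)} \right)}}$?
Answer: $\frac{1}{8352400} \approx 1.1973 \cdot 10^{-7}$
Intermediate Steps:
$H{\left(m \right)} = 300 + m^{2}$ ($H{\left(m \right)} = m^{2} + 300 = 300 + m^{2}$)
$\frac{1}{H{\left(w{\left(17 \right)} \right)}} = \frac{1}{300 + \left(10 \cdot 17^{2}\right)^{2}} = \frac{1}{300 + \left(10 \cdot 289\right)^{2}} = \frac{1}{300 + 2890^{2}} = \frac{1}{300 + 8352100} = \frac{1}{8352400}$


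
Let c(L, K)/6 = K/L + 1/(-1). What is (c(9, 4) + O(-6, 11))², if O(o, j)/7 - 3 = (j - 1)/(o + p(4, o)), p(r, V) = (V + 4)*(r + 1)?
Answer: 101761/576 ≈ 176.67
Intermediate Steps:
p(r, V) = (1 + r)*(4 + V) (p(r, V) = (4 + V)*(1 + r) = (1 + r)*(4 + V))
c(L, K) = -6 + 6*K/L (c(L, K) = 6*(K/L + 1/(-1)) = 6*(K/L + 1*(-1)) = 6*(K/L - 1) = 6*(-1 + K/L) = -6 + 6*K/L)
O(o, j) = 21 + 7*(-1 + j)/(20 + 6*o) (O(o, j) = 21 + 7*((j - 1)/(o + (4 + o + 4*4 + o*4))) = 21 + 7*((-1 + j)/(o + (4 + o + 16 + 4*o))) = 21 + 7*((-1 + j)/(o + (20 + 5*o))) = 21 + 7*((-1 + j)/(20 + 6*o)) = 21 + 7*(-1 + j)/(20 + 6*o))
(c(9, 4) + O(-6, 11))² = ((-6 + 6*4/9) + 7*(59 + 11 + 18*(-6))/(2*(10 + 3*(-6))))² = ((-6 + 6*4*(⅑)) + 7*(59 + 11 - 108)/(2*(10 - 18)))² = ((-6 + 8/3) + (7/2)*(-38)/(-8))² = (-10/3 + (7/2)*(-⅛)*(-38))² = (-10/3 + 133/8)² = (319/24)² = 101761/576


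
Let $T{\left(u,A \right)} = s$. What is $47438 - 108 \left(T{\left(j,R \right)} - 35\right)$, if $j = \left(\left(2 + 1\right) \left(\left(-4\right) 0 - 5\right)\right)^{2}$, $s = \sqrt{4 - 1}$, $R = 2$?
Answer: $51218 - 108 \sqrt{3} \approx 51031.0$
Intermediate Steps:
$s = \sqrt{3} \approx 1.732$
$j = 225$ ($j = \left(3 \left(0 - 5\right)\right)^{2} = \left(3 \left(-5\right)\right)^{2} = \left(-15\right)^{2} = 225$)
$T{\left(u,A \right)} = \sqrt{3}$
$47438 - 108 \left(T{\left(j,R \right)} - 35\right) = 47438 - 108 \left(\sqrt{3} - 35\right) = 47438 - 108 \left(-35 + \sqrt{3}\right) = 47438 + \left(3780 - 108 \sqrt{3}\right) = 51218 - 108 \sqrt{3}$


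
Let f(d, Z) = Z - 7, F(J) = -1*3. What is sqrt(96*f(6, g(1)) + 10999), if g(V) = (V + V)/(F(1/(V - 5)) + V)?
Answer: sqrt(10231) ≈ 101.15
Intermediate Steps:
F(J) = -3
g(V) = 2*V/(-3 + V) (g(V) = (V + V)/(-3 + V) = (2*V)/(-3 + V) = 2*V/(-3 + V))
f(d, Z) = -7 + Z
sqrt(96*f(6, g(1)) + 10999) = sqrt(96*(-7 + 2*1/(-3 + 1)) + 10999) = sqrt(96*(-7 + 2*1/(-2)) + 10999) = sqrt(96*(-7 + 2*1*(-1/2)) + 10999) = sqrt(96*(-7 - 1) + 10999) = sqrt(96*(-8) + 10999) = sqrt(-768 + 10999) = sqrt(10231)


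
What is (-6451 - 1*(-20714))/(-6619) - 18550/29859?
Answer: -548661367/197636721 ≈ -2.7761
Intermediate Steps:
(-6451 - 1*(-20714))/(-6619) - 18550/29859 = (-6451 + 20714)*(-1/6619) - 18550*1/29859 = 14263*(-1/6619) - 18550/29859 = -14263/6619 - 18550/29859 = -548661367/197636721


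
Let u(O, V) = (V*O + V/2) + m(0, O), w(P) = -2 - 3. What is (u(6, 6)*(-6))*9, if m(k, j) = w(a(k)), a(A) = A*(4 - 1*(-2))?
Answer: -1836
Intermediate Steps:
a(A) = 6*A (a(A) = A*(4 + 2) = A*6 = 6*A)
w(P) = -5
m(k, j) = -5
u(O, V) = -5 + V/2 + O*V (u(O, V) = (V*O + V/2) - 5 = (O*V + V/2) - 5 = (V/2 + O*V) - 5 = -5 + V/2 + O*V)
(u(6, 6)*(-6))*9 = ((-5 + (½)*6 + 6*6)*(-6))*9 = ((-5 + 3 + 36)*(-6))*9 = (34*(-6))*9 = -204*9 = -1836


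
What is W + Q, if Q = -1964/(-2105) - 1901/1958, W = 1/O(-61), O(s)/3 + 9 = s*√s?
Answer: (-28565019*√61 + 8336101*I)/(12364770*(-9*I + 61*√61)) ≈ -0.037885 + 0.00069941*I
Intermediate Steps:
O(s) = -27 + 3*s^(3/2) (O(s) = -27 + 3*(s*√s) = -27 + 3*s^(3/2))
W = 1/(-27 - 183*I*√61) (W = 1/(-27 + 3*(-61)^(3/2)) = 1/(-27 + 3*(-61*I*√61)) = 1/(-27 - 183*I*√61) ≈ -1.321e-5 + 0.00069941*I)
Q = -156093/4121590 (Q = -1964*(-1/2105) - 1901*1/1958 = 1964/2105 - 1901/1958 = -156093/4121590 ≈ -0.037872)
W + Q = I/(3*(-9*I + 61*√61)) - 156093/4121590 = -156093/4121590 + I/(3*(-9*I + 61*√61))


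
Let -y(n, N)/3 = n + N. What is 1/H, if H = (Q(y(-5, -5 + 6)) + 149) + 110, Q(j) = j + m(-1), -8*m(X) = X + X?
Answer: 4/1085 ≈ 0.0036866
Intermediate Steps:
m(X) = -X/4 (m(X) = -(X + X)/8 = -X/4)
y(n, N) = -3*N - 3*n (y(n, N) = -3*(n + N) = -3*(N + n) = -3*N - 3*n)
Q(j) = 1/4 + j (Q(j) = j - 1/4*(-1) = j + 1/4 = 1/4 + j)
H = 1085/4 (H = ((1/4 + (-3*(-5 + 6) - 3*(-5))) + 149) + 110 = ((1/4 + (-3*1 + 15)) + 149) + 110 = ((1/4 + (-3 + 15)) + 149) + 110 = ((1/4 + 12) + 149) + 110 = (49/4 + 149) + 110 = 645/4 + 110 = 1085/4 ≈ 271.25)
1/H = 1/(1085/4) = 4/1085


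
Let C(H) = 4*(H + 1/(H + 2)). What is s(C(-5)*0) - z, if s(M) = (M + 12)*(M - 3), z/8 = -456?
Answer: 3612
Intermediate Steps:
z = -3648 (z = 8*(-456) = -3648)
C(H) = 4*H + 4/(2 + H) (C(H) = 4*(H + 1/(2 + H)) = 4*H + 4/(2 + H))
s(M) = (-3 + M)*(12 + M) (s(M) = (12 + M)*(-3 + M) = (-3 + M)*(12 + M))
s(C(-5)*0) - z = (-36 + ((4*(1 + (-5)² + 2*(-5))/(2 - 5))*0)² + 9*((4*(1 + (-5)² + 2*(-5))/(2 - 5))*0)) - 1*(-3648) = (-36 + ((4*(1 + 25 - 10)/(-3))*0)² + 9*((4*(1 + 25 - 10)/(-3))*0)) + 3648 = (-36 + ((4*(-⅓)*16)*0)² + 9*((4*(-⅓)*16)*0)) + 3648 = (-36 + (-64/3*0)² + 9*(-64/3*0)) + 3648 = (-36 + 0² + 9*0) + 3648 = (-36 + 0 + 0) + 3648 = -36 + 3648 = 3612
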